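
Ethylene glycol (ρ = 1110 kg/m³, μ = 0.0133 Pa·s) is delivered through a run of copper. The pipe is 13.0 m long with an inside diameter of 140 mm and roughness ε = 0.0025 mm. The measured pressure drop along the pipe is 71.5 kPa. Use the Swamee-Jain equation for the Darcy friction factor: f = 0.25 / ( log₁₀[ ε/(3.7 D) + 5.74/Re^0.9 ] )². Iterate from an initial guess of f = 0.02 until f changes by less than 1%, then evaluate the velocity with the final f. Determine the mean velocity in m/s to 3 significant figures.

V ≈ 8.81 m/s

Rearranging Darcy-Weisbach: V = √(2·ΔP·D/(f·L·ρ)). With ε/D = 2.5e-06/0.14 = 1.79e-05, iterate starting from f = 0.02:
  f = 0.02 → V = √(2·7.15e+04·0.14/(0.02·13·1110)) = 8.329 m/s; Re = ρVD/μ = 9.732e+04; f → 0.01807
  f = 0.01807 → V = 8.762 m/s; Re = 1.024e+05; f → 0.01789
  f = 0.01789 → V = 8.807 m/s; Re = 1.029e+05; f → 0.01787
Converged (Δf/f < 1%). With the final f = 0.01787: V = √(2·7.15e+04·0.14/(0.01787·13·1110)) = 8.812 m/s.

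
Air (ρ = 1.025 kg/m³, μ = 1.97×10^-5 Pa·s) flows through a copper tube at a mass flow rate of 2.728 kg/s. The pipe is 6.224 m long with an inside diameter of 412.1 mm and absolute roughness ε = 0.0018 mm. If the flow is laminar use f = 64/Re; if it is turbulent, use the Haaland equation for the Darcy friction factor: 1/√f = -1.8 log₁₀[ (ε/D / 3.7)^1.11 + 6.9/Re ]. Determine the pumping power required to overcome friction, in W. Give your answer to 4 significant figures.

P ≈ 110.5 W

A = πD²/4 = π(0.4121)²/4 = 0.1334 m²; mean velocity V = ṁ/(ρA) = 2.728/(1.025 · 0.1334) = 19.95 m/s.
Reynolds number Re = ρVD/μ = 1.025 · 19.95 · 0.4121 / 1.97e-05 = 4.278e+05.
Re > 4000 → turbulent. Relative roughness ε/D = 1.8e-06/0.4121 = 4.37e-06. Haaland: 1/√f = -1.8 log₁₀[(4.37e-06/3.7)^1.11 + 6.9/4.278e+05] = -1.8 log₁₀[2.63e-07 + 1.61e-05] = 8.614, so f = 0.01348.
Darcy-Weisbach: ΔP = f(L/D)(ρV²/2) = 0.01348·(6.224/0.4121)·(1.025·19.95²/2) = 0.01348·15.1·204.1 = 41.54 Pa.
Q = ṁ/ρ = 2.728/1.025 = 2.661 m³/s.
Pumping power P = QΔP = 2.661·41.54 = 110.55 W = 110.5 W.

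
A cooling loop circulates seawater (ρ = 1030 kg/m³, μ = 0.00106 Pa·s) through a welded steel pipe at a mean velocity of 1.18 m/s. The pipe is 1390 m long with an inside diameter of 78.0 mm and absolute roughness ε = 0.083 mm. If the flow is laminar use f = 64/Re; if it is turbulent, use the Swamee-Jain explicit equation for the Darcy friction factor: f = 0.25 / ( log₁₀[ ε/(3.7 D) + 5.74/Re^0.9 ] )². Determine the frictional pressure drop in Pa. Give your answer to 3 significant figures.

Reynolds number Re = ρVD/μ = 1030 · 1.18 · 0.078 / 0.00106 = 8.944e+04.
Re > 4000 → turbulent. Relative roughness ε/D = 8.3e-05/0.078 = 0.00106. Swamee-Jain: f = 0.25/(log₁₀[0.00106/3.7 + 5.74/8.944e+04^0.9])² = 0.25/(log₁₀[0.000288 + 0.000201])² = 0.25/(-3.311)² = 0.0228.
Darcy-Weisbach: ΔP = f(L/D)(ρV²/2) = 0.0228·(1390/0.078)·(1030·1.18²/2) = 0.0228·1.782e+04·717.1 = 2.914e+05 Pa.

ΔP ≈ 291000 Pa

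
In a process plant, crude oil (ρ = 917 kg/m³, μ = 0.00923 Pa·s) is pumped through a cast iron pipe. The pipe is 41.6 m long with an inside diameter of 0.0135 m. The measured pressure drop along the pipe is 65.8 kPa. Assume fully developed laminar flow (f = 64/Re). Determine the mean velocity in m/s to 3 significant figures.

For laminar flow, f = 64/Re with Re = ρVD/μ, so Darcy-Weisbach reduces to ΔP = 32μLV/D². Solving for V: V = ΔP·D²/(32μL) = 6.58e+04·(0.0135)²/(32·0.00923·41.6) = 0.976 m/s.
Check: Re = ρVD/μ = 917·0.976·0.0135/0.00923 = 1309 < 2300, so the laminar assumption holds.

V ≈ 0.976 m/s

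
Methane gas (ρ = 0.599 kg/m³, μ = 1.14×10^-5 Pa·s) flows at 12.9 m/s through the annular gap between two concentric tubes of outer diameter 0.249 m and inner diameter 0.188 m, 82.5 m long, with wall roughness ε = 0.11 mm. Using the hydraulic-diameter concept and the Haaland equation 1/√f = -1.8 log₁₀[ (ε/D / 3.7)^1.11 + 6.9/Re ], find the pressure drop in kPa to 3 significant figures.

ΔP ≈ 1.78 kPa

Hydraulic diameter D_h = 4A/P = D_o - D_i = 0.249 - 0.188 = 0.061 m.
Re = ρVD_h/μ = 0.599·12.9·0.061/1.14e-05 = 4.135e+04.
ε/D_h = 0.00011/0.061 = 0.0018; Haaland gives 1/√f = -1.8 log₁₀[0.000211+0.000167] = 6.162, so f = 0.02634.
ΔP = f(L/D_h)(ρV²/2) = 0.02634·82.5/0.061·49.84 = 1776 Pa.
ΔP = 1.78 kPa.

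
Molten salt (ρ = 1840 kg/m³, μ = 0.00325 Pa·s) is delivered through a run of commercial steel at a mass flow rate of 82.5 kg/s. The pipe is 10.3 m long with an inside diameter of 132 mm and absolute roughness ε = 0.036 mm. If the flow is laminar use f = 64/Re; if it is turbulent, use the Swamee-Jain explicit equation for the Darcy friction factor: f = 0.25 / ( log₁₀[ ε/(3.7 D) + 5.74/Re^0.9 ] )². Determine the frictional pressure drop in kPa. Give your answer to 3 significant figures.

ΔP ≈ 13.3 kPa

A = πD²/4 = π(0.132)²/4 = 0.01368 m²; mean velocity V = ṁ/(ρA) = 82.5/(1840 · 0.01368) = 3.276 m/s.
Reynolds number Re = ρVD/μ = 1840 · 3.276 · 0.132 / 0.00325 = 2.449e+05.
Re > 4000 → turbulent. Relative roughness ε/D = 3.6e-05/0.132 = 0.000273. Swamee-Jain: f = 0.25/(log₁₀[0.000273/3.7 + 5.74/2.449e+05^0.9])² = 0.25/(log₁₀[7.37e-05 + 8.11e-05])² = 0.25/(-3.81)² = 0.01722.
Darcy-Weisbach: ΔP = f(L/D)(ρV²/2) = 0.01722·(10.3/0.132)·(1840·3.276²/2) = 0.01722·78.03·9876 = 1.327e+04 Pa.
ΔP = 1.327e+04 Pa = 13.3 kPa.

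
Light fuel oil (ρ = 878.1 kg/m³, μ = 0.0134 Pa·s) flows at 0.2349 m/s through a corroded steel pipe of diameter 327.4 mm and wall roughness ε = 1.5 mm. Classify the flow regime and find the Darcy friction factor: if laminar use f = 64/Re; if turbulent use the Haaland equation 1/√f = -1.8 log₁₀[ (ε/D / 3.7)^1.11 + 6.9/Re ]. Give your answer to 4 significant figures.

Re = ρVD/μ = 878.1·0.2349·0.3274/0.0134 = 5040.
Re > 4000 → turbulent. ε/D = 0.0015/0.3274 = 0.00458; Haaland: 1/√f = -1.8 log₁₀[0.000593 + 0.00137] = 4.873, so f = 0.04211.

f ≈ 0.04211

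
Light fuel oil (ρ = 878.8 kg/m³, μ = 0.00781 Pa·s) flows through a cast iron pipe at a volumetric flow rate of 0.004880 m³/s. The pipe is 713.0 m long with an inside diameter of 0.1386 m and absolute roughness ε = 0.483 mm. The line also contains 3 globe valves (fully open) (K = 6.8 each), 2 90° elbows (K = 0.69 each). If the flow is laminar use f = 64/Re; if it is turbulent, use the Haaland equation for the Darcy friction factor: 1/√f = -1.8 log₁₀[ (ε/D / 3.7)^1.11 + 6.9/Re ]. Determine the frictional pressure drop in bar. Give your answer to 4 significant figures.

ΔP ≈ 0.1070 bar

Cross-sectional area A = πD²/4 = π(0.1386)²/4 = 0.01509 m²; mean velocity V = Q/A = 0.00488/0.01509 = 0.3234 m/s.
Reynolds number Re = ρVD/μ = 878.8 · 0.3234 · 0.1386 / 0.00781 = 5044.
Re > 4000 → turbulent. Relative roughness ε/D = 0.000483/0.1386 = 0.00348. Haaland: 1/√f = -1.8 log₁₀[(0.00348/3.7)^1.11 + 6.9/5044] = -1.8 log₁₀[0.000438 + 0.00137] = 4.938, so f = 0.04101.
Total minor-loss coefficient ΣK = 3·6.8 + 2·0.69 = 21.8.
ΔP = [f·L/D + ΣK]·(ρV²/2) = [0.04101·713/0.1386 + 21.8]·(878.8·0.3234²/2) = [211 + 21.8]·45.97 = 1.07e+04 Pa.
ΔP = 1.07e+04 Pa = 0.1070 bar.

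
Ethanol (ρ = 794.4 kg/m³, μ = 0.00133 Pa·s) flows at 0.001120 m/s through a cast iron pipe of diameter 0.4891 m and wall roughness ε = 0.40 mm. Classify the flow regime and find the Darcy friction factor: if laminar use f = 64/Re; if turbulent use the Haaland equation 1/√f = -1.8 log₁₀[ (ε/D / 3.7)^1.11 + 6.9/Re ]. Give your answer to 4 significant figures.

Re = ρVD/μ = 794.4·0.00112·0.4891/0.00133 = 327.2.
Re < 2300 → laminar, so f = 64/Re = 0.1956 (roughness is irrelevant in laminar flow).

f ≈ 0.1956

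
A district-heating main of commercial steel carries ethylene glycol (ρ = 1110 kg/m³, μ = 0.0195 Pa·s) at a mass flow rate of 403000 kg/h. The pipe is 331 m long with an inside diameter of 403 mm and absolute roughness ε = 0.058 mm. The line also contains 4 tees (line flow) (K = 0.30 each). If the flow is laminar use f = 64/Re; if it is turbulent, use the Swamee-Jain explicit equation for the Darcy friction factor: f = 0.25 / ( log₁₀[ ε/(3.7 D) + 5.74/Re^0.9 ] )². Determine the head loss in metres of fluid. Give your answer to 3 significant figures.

h_f ≈ 0.740 m

ṁ = 403000 kg/h = 403000/3600 = 111.9 kg/s.
A = πD²/4 = π(0.403)²/4 = 0.1276 m²; mean velocity V = ṁ/(ρA) = 111.9/(1110 · 0.1276) = 0.7906 m/s.
Reynolds number Re = ρVD/μ = 1110 · 0.7906 · 0.403 / 0.0195 = 1.814e+04.
Re > 4000 → turbulent. Relative roughness ε/D = 5.8e-05/0.403 = 0.000144. Swamee-Jain: f = 0.25/(log₁₀[0.000144/3.7 + 5.74/1.814e+04^0.9])² = 0.25/(log₁₀[3.89e-05 + 0.000844])² = 0.25/(-3.054)² = 0.0268.
Total minor-loss coefficient ΣK = 4·0.3 = 1.2.
ΔP = [f·L/D + ΣK]·(ρV²/2) = [0.0268·331/0.403 + 1.2]·(1110·0.7906²/2) = [22.01 + 1.2]·346.9 = 8053 Pa.
Head loss h_f = ΔP/(ρg) = 8053/(1110·9.81) = 0.740 m.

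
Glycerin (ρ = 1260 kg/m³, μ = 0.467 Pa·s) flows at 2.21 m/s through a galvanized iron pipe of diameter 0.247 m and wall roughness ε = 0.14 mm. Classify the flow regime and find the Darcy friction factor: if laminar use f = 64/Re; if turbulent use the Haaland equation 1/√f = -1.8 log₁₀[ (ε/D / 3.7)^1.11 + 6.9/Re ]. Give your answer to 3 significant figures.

Re = ρVD/μ = 1260·2.21·0.247/0.467 = 1473.
Re < 2300 → laminar, so f = 64/Re = 0.04345 (roughness is irrelevant in laminar flow).

f ≈ 0.0435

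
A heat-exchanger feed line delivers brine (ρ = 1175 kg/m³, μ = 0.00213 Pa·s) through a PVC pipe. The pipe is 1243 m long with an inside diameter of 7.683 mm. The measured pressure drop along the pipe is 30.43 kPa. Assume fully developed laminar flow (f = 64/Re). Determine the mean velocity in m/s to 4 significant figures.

V ≈ 0.02120 m/s

For laminar flow, f = 64/Re with Re = ρVD/μ, so Darcy-Weisbach reduces to ΔP = 32μLV/D². Solving for V: V = ΔP·D²/(32μL) = 3.043e+04·(0.007683)²/(32·0.00213·1243) = 0.0212 m/s.
Check: Re = ρVD/μ = 1175·0.0212·0.007683/0.00213 = 89.86 < 2300, so the laminar assumption holds.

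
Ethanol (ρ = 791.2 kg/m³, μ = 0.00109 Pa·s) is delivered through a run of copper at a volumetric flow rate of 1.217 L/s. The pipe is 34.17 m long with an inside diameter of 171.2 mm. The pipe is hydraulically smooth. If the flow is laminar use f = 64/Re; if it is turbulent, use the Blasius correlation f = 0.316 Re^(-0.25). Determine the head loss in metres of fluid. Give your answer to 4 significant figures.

h_f ≈ 9.980×10^-4 m

Q = 1.217 L/s = 1.217/1000 = 0.001217 m³/s.
Cross-sectional area A = πD²/4 = π(0.1712)²/4 = 0.02302 m²; mean velocity V = Q/A = 0.001217/0.02302 = 0.05287 m/s.
Reynolds number Re = ρVD/μ = 791.2 · 0.05287 · 0.1712 / 0.00109 = 6570.
Re > 4000 → turbulent. Smooth-pipe (Blasius): f = 0.316 Re^(-0.25) = 0.316/(6570)^0.25 = 0.0351.
Darcy-Weisbach: ΔP = f(L/D)(ρV²/2) = 0.0351·(34.17/0.1712)·(791.2·0.05287²/2) = 0.0351·199.6·1.106 = 7.746 Pa.
Head loss h_f = ΔP/(ρg) = 7.746/(791.2·9.81) = 9.980×10^-4 m.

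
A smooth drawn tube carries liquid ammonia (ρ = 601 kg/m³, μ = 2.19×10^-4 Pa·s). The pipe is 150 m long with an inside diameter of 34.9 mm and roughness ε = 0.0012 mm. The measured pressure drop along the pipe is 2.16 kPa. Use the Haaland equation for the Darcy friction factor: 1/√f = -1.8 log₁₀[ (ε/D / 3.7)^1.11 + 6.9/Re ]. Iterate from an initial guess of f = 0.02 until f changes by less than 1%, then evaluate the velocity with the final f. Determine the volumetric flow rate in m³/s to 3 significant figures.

Q ≈ 2.50×10^-4 m³/s

Rearranging Darcy-Weisbach: V = √(2·ΔP·D/(f·L·ρ)). With ε/D = 1.2e-06/0.0349 = 3.44e-05, iterate starting from f = 0.02:
  f = 0.02 → V = √(2·2160·0.0349/(0.02·150·601)) = 0.2892 m/s; Re = ρVD/μ = 2.77e+04; f → 0.02383
  f = 0.02383 → V = 0.2649 m/s; Re = 2.537e+04; f → 0.02433
  f = 0.02433 → V = 0.2622 m/s; Re = 2.511e+04; f → 0.0244
Converged (Δf/f < 1%). With the final f = 0.0244: V = √(2·2160·0.0349/(0.0244·150·601)) = 0.2618 m/s.
Q = V·A = 0.2618·(π/4·0.0349²) = 0.0002505 m³/s = 2.50×10^-4 m³/s.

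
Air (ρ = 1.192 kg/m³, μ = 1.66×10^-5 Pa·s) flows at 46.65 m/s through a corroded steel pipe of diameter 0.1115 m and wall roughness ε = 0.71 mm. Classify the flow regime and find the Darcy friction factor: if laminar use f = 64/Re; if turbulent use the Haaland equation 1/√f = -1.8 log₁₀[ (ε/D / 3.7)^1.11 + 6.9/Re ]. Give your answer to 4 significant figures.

Re = ρVD/μ = 1.192·46.65·0.1115/1.66e-05 = 3.735e+05.
Re > 4000 → turbulent. ε/D = 0.00071/0.1115 = 0.00637; Haaland: 1/√f = -1.8 log₁₀[0.000855 + 1.85e-05] = 5.506, so f = 0.03298.

f ≈ 0.03298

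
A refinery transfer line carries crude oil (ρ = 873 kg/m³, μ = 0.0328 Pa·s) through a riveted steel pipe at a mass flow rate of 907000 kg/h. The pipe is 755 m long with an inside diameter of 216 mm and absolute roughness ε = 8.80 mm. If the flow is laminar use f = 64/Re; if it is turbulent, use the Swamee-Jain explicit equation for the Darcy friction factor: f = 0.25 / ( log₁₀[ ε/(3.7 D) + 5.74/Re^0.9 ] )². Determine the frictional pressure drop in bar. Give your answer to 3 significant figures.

ΔP ≈ 62.6 bar

ṁ = 907000 kg/h = 907000/3600 = 251.9 kg/s.
A = πD²/4 = π(0.216)²/4 = 0.03664 m²; mean velocity V = ṁ/(ρA) = 251.9/(873 · 0.03664) = 7.876 m/s.
Reynolds number Re = ρVD/μ = 873 · 7.876 · 0.216 / 0.0328 = 4.528e+04.
Re > 4000 → turbulent. Relative roughness ε/D = 0.0088/0.216 = 0.0407. Swamee-Jain: f = 0.25/(log₁₀[0.0407/3.7 + 5.74/4.528e+04^0.9])² = 0.25/(log₁₀[0.011 + 0.00037])² = 0.25/(-1.944)² = 0.06617.
Darcy-Weisbach: ΔP = f(L/D)(ρV²/2) = 0.06617·(755/0.216)·(873·7.876²/2) = 0.06617·3495·2.708e+04 = 6.262e+06 Pa.
ΔP = 6.262e+06 Pa = 62.6 bar.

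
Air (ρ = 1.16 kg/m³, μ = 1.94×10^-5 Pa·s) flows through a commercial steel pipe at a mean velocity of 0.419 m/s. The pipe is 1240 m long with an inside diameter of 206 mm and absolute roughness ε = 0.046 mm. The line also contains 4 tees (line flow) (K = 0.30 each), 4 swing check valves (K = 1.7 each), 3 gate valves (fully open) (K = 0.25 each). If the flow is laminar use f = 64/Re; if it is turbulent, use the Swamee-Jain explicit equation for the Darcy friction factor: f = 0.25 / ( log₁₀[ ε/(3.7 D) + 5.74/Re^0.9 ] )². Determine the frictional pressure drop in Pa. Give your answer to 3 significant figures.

Reynolds number Re = ρVD/μ = 1.16 · 0.419 · 0.206 / 1.94e-05 = 5161.
Re > 4000 → turbulent. Relative roughness ε/D = 4.6e-05/0.206 = 0.000223. Swamee-Jain: f = 0.25/(log₁₀[0.000223/3.7 + 5.74/5161^0.9])² = 0.25/(log₁₀[6.04e-05 + 0.00261])² = 0.25/(-2.573)² = 0.03777.
Total minor-loss coefficient ΣK = 4·0.3 + 4·1.7 + 3·0.25 = 8.75.
ΔP = [f·L/D + ΣK]·(ρV²/2) = [0.03777·1240/0.206 + 8.75]·(1.16·0.419²/2) = [227.4 + 8.75]·0.1018 = 24.04 Pa.

ΔP ≈ 24.0 Pa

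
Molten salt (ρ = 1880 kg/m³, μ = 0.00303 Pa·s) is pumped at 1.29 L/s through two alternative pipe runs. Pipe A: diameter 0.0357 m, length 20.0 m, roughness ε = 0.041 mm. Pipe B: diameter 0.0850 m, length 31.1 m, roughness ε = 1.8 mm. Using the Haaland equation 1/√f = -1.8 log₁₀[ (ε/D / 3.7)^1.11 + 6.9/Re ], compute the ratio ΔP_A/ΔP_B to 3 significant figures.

Pipe A: V = Q/A = 0.00129/0.001001 = 1.289 m/s; Re = 2.855e+04; ε/D = 0.00115; Haaland → f = 0.0262; ΔP_A = f(L/D)(ρV²/2) = 2.291e+04 Pa.
Pipe B: V = Q/A = 0.00129/0.005675 = 0.2273 m/s; Re = 1.199e+04; ε/D = 0.0212; Haaland → f = 0.05279; ΔP_B = f(L/D)(ρV²/2) = 938.2 Pa.
ΔP_A/ΔP_B = 2.291e+04/938.2 = 24.4.

ΔP_A/ΔP_B ≈ 24.4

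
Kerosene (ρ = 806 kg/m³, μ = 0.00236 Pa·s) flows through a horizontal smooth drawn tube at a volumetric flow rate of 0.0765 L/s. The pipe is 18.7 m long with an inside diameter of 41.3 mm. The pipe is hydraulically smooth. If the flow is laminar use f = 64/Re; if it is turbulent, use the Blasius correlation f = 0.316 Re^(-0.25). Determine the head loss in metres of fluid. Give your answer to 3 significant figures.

h_f ≈ 0.00598 m

Q = 0.0765 L/s = 0.0765/1000 = 7.65e-05 m³/s.
Cross-sectional area A = πD²/4 = π(0.0413)²/4 = 0.00134 m²; mean velocity V = Q/A = 7.65e-05/0.00134 = 0.0571 m/s.
Reynolds number Re = ρVD/μ = 806 · 0.0571 · 0.0413 / 0.00236 = 805.5.
Re < 2300 → laminar flow, so f = 64/Re = 64/805.5 = 0.07946 (the turbulent correlation is not needed).
Darcy-Weisbach: ΔP = f(L/D)(ρV²/2) = 0.07946·(18.7/0.0413)·(806·0.0571²/2) = 0.07946·452.8·1.314 = 47.28 Pa.
Head loss h_f = ΔP/(ρg) = 47.28/(806·9.81) = 0.00598 m.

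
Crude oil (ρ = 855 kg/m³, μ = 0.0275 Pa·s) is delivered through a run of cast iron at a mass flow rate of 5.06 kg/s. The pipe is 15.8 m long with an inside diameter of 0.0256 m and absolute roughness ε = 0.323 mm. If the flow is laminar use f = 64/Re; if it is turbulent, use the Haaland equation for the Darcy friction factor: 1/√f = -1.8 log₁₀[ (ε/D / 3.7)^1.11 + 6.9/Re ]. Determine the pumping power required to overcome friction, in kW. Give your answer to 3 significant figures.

P ≈ 9.51 kW

A = πD²/4 = π(0.0256)²/4 = 0.0005147 m²; mean velocity V = ṁ/(ρA) = 5.06/(855 · 0.0005147) = 11.5 m/s.
Reynolds number Re = ρVD/μ = 855 · 11.5 · 0.0256 / 0.0275 = 9151.
Re > 4000 → turbulent. Relative roughness ε/D = 0.000323/0.0256 = 0.0126. Haaland: 1/√f = -1.8 log₁₀[(0.0126/3.7)^1.11 + 6.9/9151] = -1.8 log₁₀[0.00183 + 0.000754] = 4.659, so f = 0.04606.
Darcy-Weisbach: ΔP = f(L/D)(ρV²/2) = 0.04606·(15.8/0.0256)·(855·11.5²/2) = 0.04606·617.2·5.652e+04 = 1.607e+06 Pa.
Q = ṁ/ρ = 5.06/855 = 0.005918 m³/s.
Pumping power P = QΔP = 0.005918·1.607e+06 = 9509 W = 9.51 kW.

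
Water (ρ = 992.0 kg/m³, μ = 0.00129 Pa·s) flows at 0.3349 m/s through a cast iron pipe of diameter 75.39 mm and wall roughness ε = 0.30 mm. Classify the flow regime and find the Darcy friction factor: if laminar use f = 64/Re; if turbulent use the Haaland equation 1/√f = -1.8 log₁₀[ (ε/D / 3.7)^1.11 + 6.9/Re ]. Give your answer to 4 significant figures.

Re = ρVD/μ = 992·0.3349·0.07539/0.00129 = 1.942e+04.
Re > 4000 → turbulent. ε/D = 0.0003/0.07539 = 0.00398; Haaland: 1/√f = -1.8 log₁₀[0.000507 + 0.000355] = 5.516, so f = 0.03287.

f ≈ 0.03287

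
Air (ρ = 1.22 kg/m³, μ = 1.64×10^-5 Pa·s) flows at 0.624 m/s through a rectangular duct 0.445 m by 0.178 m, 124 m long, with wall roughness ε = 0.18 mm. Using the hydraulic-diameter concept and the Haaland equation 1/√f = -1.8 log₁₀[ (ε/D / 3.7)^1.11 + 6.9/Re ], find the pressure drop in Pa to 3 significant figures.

ΔP ≈ 3.53 Pa

Hydraulic diameter D_h = 4A/P = 4·(0.445·0.178)/(2·(0.445+0.178)) = 0.3168/1.246 = 0.2543 m.
Re = ρVD_h/μ = 1.22·0.624·0.2543/1.64e-05 = 1.18e+04.
ε/D_h = 0.00018/0.2543 = 0.000708; Haaland gives 1/√f = -1.8 log₁₀[7.46e-05+0.000585] = 5.726, so f = 0.0305.
ΔP = f(L/D_h)(ρV²/2) = 0.0305·124/0.2543·0.2375 = 3.533 Pa.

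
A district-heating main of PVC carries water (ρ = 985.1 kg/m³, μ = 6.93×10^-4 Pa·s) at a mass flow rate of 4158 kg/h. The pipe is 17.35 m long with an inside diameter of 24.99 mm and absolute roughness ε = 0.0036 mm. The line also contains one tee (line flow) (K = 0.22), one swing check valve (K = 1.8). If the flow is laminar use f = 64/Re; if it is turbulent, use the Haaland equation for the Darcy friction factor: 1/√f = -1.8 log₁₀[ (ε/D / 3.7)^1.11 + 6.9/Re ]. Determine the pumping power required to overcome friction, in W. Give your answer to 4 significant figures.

ṁ = 4158 kg/h = 4158/3600 = 1.155 kg/s.
A = πD²/4 = π(0.02499)²/4 = 0.0004905 m²; mean velocity V = ṁ/(ρA) = 1.155/(985.1 · 0.0004905) = 2.39 m/s.
Reynolds number Re = ρVD/μ = 985.1 · 2.39 · 0.02499 / 0.000693 = 8.492e+04.
Re > 4000 → turbulent. Relative roughness ε/D = 3.6e-06/0.02499 = 0.000144. Haaland: 1/√f = -1.8 log₁₀[(0.000144/3.7)^1.11 + 6.9/8.492e+04] = -1.8 log₁₀[1.27e-05 + 8.13e-05] = 7.248, so f = 0.01903.
Total minor-loss coefficient ΣK = 1·0.22 + 1·1.8 = 2.02.
ΔP = [f·L/D + ΣK]·(ρV²/2) = [0.01903·17.35/0.02499 + 2.02]·(985.1·2.39²/2) = [13.21 + 2.02]·2815 = 4.288e+04 Pa.
Q = ṁ/ρ = 1.155/985.1 = 0.001172 m³/s.
Pumping power P = QΔP = 0.001172·4.288e+04 = 50.274 W = 50.27 W.

P ≈ 50.27 W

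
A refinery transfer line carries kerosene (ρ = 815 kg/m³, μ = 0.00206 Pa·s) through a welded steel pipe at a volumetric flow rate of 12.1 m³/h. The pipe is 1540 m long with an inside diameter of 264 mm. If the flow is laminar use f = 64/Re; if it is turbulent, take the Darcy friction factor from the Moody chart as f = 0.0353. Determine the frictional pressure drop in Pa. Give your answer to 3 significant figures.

Q = 12.1 m³/h = 12.1/3600 = 0.003361 m³/s.
Cross-sectional area A = πD²/4 = π(0.264)²/4 = 0.05474 m²; mean velocity V = Q/A = 0.003361/0.05474 = 0.0614 m/s.
Reynolds number Re = ρVD/μ = 815 · 0.0614 · 0.264 / 0.00206 = 6413.
Re > 4000 → turbulent; use the Moody-chart value f = 0.0353.
Darcy-Weisbach: ΔP = f(L/D)(ρV²/2) = 0.0353·(1540/0.264)·(815·0.0614²/2) = 0.0353·5833·1.536 = 316.4 Pa.

ΔP ≈ 316 Pa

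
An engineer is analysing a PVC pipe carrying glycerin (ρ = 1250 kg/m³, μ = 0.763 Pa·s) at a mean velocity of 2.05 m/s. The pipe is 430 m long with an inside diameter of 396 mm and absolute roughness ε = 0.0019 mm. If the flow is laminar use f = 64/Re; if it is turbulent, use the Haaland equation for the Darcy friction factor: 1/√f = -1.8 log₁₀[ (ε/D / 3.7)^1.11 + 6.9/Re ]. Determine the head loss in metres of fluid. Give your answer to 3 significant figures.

Reynolds number Re = ρVD/μ = 1250 · 2.05 · 0.396 / 0.763 = 1330.
Re < 2300 → laminar flow, so f = 64/Re = 64/1330 = 0.04812 (the turbulent correlation is not needed).
Darcy-Weisbach: ΔP = f(L/D)(ρV²/2) = 0.04812·(430/0.396)·(1250·2.05²/2) = 0.04812·1086·2627 = 1.372e+05 Pa.
Head loss h_f = ΔP/(ρg) = 1.372e+05/(1250·9.81) = 11.2 m.

h_f ≈ 11.2 m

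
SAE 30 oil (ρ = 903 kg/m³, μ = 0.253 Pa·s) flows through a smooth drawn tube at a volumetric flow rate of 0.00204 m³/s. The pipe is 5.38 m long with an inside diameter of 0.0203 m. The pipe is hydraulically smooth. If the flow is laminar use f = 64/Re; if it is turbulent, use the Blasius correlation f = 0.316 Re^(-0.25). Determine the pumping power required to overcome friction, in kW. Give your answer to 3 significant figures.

Cross-sectional area A = πD²/4 = π(0.0203)²/4 = 0.0003237 m²; mean velocity V = Q/A = 0.00204/0.0003237 = 6.303 m/s.
Reynolds number Re = ρVD/μ = 903 · 6.303 · 0.0203 / 0.253 = 456.7.
Re < 2300 → laminar flow, so f = 64/Re = 64/456.7 = 0.1401 (the turbulent correlation is not needed).
Darcy-Weisbach: ΔP = f(L/D)(ρV²/2) = 0.1401·(5.38/0.0203)·(903·6.303²/2) = 0.1401·265·1.794e+04 = 6.662e+05 Pa.
Pumping power P = QΔP = 0.00204·6.662e+05 = 1359 W = 1.36 kW.

P ≈ 1.36 kW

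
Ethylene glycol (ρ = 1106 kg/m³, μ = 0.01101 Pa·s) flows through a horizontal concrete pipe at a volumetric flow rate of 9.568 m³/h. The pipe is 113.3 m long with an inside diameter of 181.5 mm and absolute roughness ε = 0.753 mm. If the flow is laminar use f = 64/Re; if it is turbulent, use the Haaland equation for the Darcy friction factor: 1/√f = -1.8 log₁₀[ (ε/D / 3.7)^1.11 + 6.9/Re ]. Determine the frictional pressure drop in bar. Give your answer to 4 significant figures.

ΔP ≈ 0.001245 bar

Q = 9.568 m³/h = 9.568/3600 = 0.002658 m³/s.
Cross-sectional area A = πD²/4 = π(0.1815)²/4 = 0.02587 m²; mean velocity V = Q/A = 0.002658/0.02587 = 0.1027 m/s.
Reynolds number Re = ρVD/μ = 1106 · 0.1027 · 0.1815 / 0.011 = 1873.
Re < 2300 → laminar flow, so f = 64/Re = 64/1873 = 0.03417 (the turbulent correlation is not needed).
Darcy-Weisbach: ΔP = f(L/D)(ρV²/2) = 0.03417·(113.3/0.1815)·(1106·0.1027²/2) = 0.03417·624.2·5.835 = 124.5 Pa.
ΔP = 124.5 Pa = 0.001245 bar.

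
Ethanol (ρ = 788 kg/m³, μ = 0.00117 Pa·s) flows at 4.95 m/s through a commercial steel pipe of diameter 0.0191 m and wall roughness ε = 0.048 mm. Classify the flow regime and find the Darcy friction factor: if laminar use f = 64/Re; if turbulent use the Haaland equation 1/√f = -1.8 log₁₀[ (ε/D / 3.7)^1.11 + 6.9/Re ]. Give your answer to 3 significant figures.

Re = ρVD/μ = 788·4.95·0.0191/0.00117 = 6.368e+04.
Re > 4000 → turbulent. ε/D = 4.8e-05/0.0191 = 0.00251; Haaland: 1/√f = -1.8 log₁₀[0.000304 + 0.000108] = 6.092, so f = 0.02695.

f ≈ 0.0269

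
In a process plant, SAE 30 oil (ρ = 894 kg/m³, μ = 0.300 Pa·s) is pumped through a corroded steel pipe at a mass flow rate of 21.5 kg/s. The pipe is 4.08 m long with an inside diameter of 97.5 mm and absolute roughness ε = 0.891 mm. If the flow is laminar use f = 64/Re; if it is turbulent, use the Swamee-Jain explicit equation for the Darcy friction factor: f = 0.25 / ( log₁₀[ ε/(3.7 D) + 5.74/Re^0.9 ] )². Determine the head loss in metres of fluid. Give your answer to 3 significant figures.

A = πD²/4 = π(0.0975)²/4 = 0.007466 m²; mean velocity V = ṁ/(ρA) = 21.5/(894 · 0.007466) = 3.221 m/s.
Reynolds number Re = ρVD/μ = 894 · 3.221 · 0.0975 / 0.3 = 935.9.
Re < 2300 → laminar flow, so f = 64/Re = 64/935.9 = 0.06838 (the turbulent correlation is not needed).
Darcy-Weisbach: ΔP = f(L/D)(ρV²/2) = 0.06838·(4.08/0.0975)·(894·3.221²/2) = 0.06838·41.85·4638 = 1.327e+04 Pa.
Head loss h_f = ΔP/(ρg) = 1.327e+04/(894·9.81) = 1.51 m.

h_f ≈ 1.51 m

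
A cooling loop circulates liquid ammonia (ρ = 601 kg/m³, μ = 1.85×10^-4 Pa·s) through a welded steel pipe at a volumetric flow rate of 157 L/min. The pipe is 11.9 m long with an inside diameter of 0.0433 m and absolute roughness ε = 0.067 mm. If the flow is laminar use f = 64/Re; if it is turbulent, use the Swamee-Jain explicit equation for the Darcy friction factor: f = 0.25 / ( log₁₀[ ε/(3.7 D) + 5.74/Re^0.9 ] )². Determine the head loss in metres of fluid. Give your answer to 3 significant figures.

h_f ≈ 1.01 m

Q = 157 L/min = 157/60000 = 0.002617 m³/s.
Cross-sectional area A = πD²/4 = π(0.0433)²/4 = 0.001473 m²; mean velocity V = Q/A = 0.002617/0.001473 = 1.777 m/s.
Reynolds number Re = ρVD/μ = 601 · 1.777 · 0.0433 / 0.000185 = 2.5e+05.
Re > 4000 → turbulent. Relative roughness ε/D = 6.7e-05/0.0433 = 0.00155. Swamee-Jain: f = 0.25/(log₁₀[0.00155/3.7 + 5.74/2.5e+05^0.9])² = 0.25/(log₁₀[0.000418 + 7.96e-05])² = 0.25/(-3.303)² = 0.02292.
Darcy-Weisbach: ΔP = f(L/D)(ρV²/2) = 0.02292·(11.9/0.0433)·(601·1.777²/2) = 0.02292·274.8·948.9 = 5976 Pa.
Head loss h_f = ΔP/(ρg) = 5976/(601·9.81) = 1.01 m.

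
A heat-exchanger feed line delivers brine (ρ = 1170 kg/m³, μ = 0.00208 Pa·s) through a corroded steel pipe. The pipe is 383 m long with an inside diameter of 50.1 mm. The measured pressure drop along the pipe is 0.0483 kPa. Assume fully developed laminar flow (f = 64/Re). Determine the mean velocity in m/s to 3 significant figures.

V ≈ 0.00476 m/s

For laminar flow, f = 64/Re with Re = ρVD/μ, so Darcy-Weisbach reduces to ΔP = 32μLV/D². Solving for V: V = ΔP·D²/(32μL) = 48.3·(0.0501)²/(32·0.00208·383) = 0.004756 m/s.
Check: Re = ρVD/μ = 1170·0.004756·0.0501/0.00208 = 134 < 2300, so the laminar assumption holds.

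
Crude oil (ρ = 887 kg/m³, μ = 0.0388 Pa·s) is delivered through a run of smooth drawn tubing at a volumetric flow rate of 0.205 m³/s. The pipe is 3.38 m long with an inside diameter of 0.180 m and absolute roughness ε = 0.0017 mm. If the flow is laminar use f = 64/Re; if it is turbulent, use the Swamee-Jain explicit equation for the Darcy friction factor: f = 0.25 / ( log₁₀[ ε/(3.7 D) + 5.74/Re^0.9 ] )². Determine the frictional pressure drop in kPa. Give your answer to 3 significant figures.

Cross-sectional area A = πD²/4 = π(0.18)²/4 = 0.02545 m²; mean velocity V = Q/A = 0.205/0.02545 = 8.056 m/s.
Reynolds number Re = ρVD/μ = 887 · 8.056 · 0.18 / 0.0388 = 3.315e+04.
Re > 4000 → turbulent. Relative roughness ε/D = 1.7e-06/0.18 = 9.44e-06. Swamee-Jain: f = 0.25/(log₁₀[9.44e-06/3.7 + 5.74/3.315e+04^0.9])² = 0.25/(log₁₀[2.55e-06 + 0.00049])² = 0.25/(-3.307)² = 0.02286.
Darcy-Weisbach: ΔP = f(L/D)(ρV²/2) = 0.02286·(3.38/0.18)·(887·8.056²/2) = 0.02286·18.78·2.878e+04 = 1.235e+04 Pa.
ΔP = 1.235e+04 Pa = 12.4 kPa.

ΔP ≈ 12.4 kPa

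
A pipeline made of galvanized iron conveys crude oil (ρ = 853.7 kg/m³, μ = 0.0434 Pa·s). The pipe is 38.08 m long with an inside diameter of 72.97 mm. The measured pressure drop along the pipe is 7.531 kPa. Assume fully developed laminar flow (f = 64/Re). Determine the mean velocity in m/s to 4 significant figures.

For laminar flow, f = 64/Re with Re = ρVD/μ, so Darcy-Weisbach reduces to ΔP = 32μLV/D². Solving for V: V = ΔP·D²/(32μL) = 7531·(0.07297)²/(32·0.0434·38.08) = 0.7582 m/s.
Check: Re = ρVD/μ = 853.7·0.7582·0.07297/0.0434 = 1088 < 2300, so the laminar assumption holds.

V ≈ 0.7582 m/s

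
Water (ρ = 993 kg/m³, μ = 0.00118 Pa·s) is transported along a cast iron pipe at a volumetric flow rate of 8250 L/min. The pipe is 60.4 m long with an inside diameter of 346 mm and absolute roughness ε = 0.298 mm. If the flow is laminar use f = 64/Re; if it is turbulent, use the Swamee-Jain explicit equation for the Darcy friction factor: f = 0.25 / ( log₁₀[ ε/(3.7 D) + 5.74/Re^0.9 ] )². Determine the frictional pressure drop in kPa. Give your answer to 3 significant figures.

ΔP ≈ 3.68 kPa

Q = 8250 L/min = 8250/60000 = 0.1375 m³/s.
Cross-sectional area A = πD²/4 = π(0.346)²/4 = 0.09402 m²; mean velocity V = Q/A = 0.1375/0.09402 = 1.462 m/s.
Reynolds number Re = ρVD/μ = 993 · 1.462 · 0.346 / 0.00118 = 4.258e+05.
Re > 4000 → turbulent. Relative roughness ε/D = 0.000298/0.346 = 0.000861. Swamee-Jain: f = 0.25/(log₁₀[0.000861/3.7 + 5.74/4.258e+05^0.9])² = 0.25/(log₁₀[0.000233 + 4.93e-05])² = 0.25/(-3.55)² = 0.01984.
Darcy-Weisbach: ΔP = f(L/D)(ρV²/2) = 0.01984·(60.4/0.346)·(993·1.462²/2) = 0.01984·174.6·1062 = 3678 Pa.
ΔP = 3678 Pa = 3.68 kPa.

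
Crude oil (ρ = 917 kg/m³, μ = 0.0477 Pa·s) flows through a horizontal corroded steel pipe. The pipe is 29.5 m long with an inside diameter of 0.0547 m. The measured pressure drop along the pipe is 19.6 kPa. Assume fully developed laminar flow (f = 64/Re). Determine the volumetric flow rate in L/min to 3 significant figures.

For laminar flow, f = 64/Re with Re = ρVD/μ, so Darcy-Weisbach reduces to ΔP = 32μLV/D². Solving for V: V = ΔP·D²/(32μL) = 1.96e+04·(0.0547)²/(32·0.0477·29.5) = 1.302 m/s.
Check: Re = ρVD/μ = 917·1.302·0.0547/0.0477 = 1370 < 2300, so the laminar assumption holds.
Q = V·A = 1.302·(π/4·0.0547²) = 0.003061 m³/s = 184 L/min.

Q ≈ 184 L/min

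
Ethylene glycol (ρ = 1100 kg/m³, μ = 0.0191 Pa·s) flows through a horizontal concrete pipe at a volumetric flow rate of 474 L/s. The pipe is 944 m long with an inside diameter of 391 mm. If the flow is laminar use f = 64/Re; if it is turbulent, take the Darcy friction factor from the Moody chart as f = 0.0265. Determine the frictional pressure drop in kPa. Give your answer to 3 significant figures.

Q = 474 L/s = 474/1000 = 0.474 m³/s.
Cross-sectional area A = πD²/4 = π(0.391)²/4 = 0.1201 m²; mean velocity V = Q/A = 0.474/0.1201 = 3.948 m/s.
Reynolds number Re = ρVD/μ = 1100 · 3.948 · 0.391 / 0.0191 = 8.889e+04.
Re > 4000 → turbulent; use the Moody-chart value f = 0.0265.
Darcy-Weisbach: ΔP = f(L/D)(ρV²/2) = 0.0265·(944/0.391)·(1100·3.948²/2) = 0.0265·2414·8571 = 5.484e+05 Pa.
ΔP = 5.484e+05 Pa = 548 kPa.

ΔP ≈ 548 kPa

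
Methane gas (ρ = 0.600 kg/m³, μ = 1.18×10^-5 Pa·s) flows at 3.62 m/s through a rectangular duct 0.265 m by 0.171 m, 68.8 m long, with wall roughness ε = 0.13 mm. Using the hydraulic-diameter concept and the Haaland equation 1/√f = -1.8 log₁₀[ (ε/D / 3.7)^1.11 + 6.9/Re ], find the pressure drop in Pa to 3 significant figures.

ΔP ≈ 30.8 Pa

Hydraulic diameter D_h = 4A/P = 4·(0.265·0.171)/(2·(0.265+0.171)) = 0.1813/0.872 = 0.2079 m.
Re = ρVD_h/μ = 0.6·3.62·0.2079/1.18e-05 = 3.826e+04.
ε/D_h = 0.00013/0.2079 = 0.000625; Haaland gives 1/√f = -1.8 log₁₀[6.5e-05+0.00018] = 6.498, so f = 0.02368.
ΔP = f(L/D_h)(ρV²/2) = 0.02368·68.8/0.2079·3.931 = 30.81 Pa.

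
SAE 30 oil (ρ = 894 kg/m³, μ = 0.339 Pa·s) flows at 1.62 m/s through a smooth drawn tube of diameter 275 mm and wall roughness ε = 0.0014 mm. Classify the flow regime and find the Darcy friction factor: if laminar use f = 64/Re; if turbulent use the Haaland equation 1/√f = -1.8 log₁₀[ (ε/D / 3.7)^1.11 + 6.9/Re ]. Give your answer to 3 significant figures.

Re = ρVD/μ = 894·1.62·0.275/0.339 = 1175.
Re < 2300 → laminar, so f = 64/Re = 0.05447 (roughness is irrelevant in laminar flow).

f ≈ 0.0545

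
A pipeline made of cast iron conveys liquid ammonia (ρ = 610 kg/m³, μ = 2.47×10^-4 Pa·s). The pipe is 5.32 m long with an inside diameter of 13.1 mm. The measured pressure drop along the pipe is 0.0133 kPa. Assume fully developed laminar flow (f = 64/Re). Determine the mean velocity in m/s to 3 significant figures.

V ≈ 0.0543 m/s

For laminar flow, f = 64/Re with Re = ρVD/μ, so Darcy-Weisbach reduces to ΔP = 32μLV/D². Solving for V: V = ΔP·D²/(32μL) = 13.3·(0.0131)²/(32·0.000247·5.32) = 0.05428 m/s.
Check: Re = ρVD/μ = 610·0.05428·0.0131/0.000247 = 1756 < 2300, so the laminar assumption holds.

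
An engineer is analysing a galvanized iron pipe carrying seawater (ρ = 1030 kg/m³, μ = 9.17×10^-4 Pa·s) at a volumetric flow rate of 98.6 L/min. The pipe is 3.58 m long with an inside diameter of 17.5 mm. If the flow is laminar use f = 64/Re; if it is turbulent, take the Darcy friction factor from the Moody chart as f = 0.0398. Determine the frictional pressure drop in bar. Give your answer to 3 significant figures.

Q = 98.6 L/min = 98.6/60000 = 0.001643 m³/s.
Cross-sectional area A = πD²/4 = π(0.0175)²/4 = 0.0002405 m²; mean velocity V = Q/A = 0.001643/0.0002405 = 6.832 m/s.
Reynolds number Re = ρVD/μ = 1030 · 6.832 · 0.0175 / 0.000917 = 1.343e+05.
Re > 4000 → turbulent; use the Moody-chart value f = 0.0398.
Darcy-Weisbach: ΔP = f(L/D)(ρV²/2) = 0.0398·(3.58/0.0175)·(1030·6.832²/2) = 0.0398·204.6·2.404e+04 = 1.957e+05 Pa.
ΔP = 1.957e+05 Pa = 1.96 bar.

ΔP ≈ 1.96 bar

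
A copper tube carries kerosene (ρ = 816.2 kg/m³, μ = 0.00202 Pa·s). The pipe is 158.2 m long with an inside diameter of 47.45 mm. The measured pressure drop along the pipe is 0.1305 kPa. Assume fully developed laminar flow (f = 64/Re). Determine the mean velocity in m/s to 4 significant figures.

V ≈ 0.02873 m/s

For laminar flow, f = 64/Re with Re = ρVD/μ, so Darcy-Weisbach reduces to ΔP = 32μLV/D². Solving for V: V = ΔP·D²/(32μL) = 130.5·(0.04745)²/(32·0.00202·158.2) = 0.02873 m/s.
Check: Re = ρVD/μ = 816.2·0.02873·0.04745/0.00202 = 550.9 < 2300, so the laminar assumption holds.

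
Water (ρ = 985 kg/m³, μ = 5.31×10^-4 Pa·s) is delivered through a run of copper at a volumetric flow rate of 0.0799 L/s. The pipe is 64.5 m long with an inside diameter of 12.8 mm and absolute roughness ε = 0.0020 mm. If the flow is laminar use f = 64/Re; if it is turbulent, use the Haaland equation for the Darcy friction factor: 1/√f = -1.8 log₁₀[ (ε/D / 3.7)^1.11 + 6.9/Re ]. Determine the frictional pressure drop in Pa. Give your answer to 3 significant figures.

ΔP ≈ 26800 Pa

Q = 0.0799 L/s = 0.0799/1000 = 7.99e-05 m³/s.
Cross-sectional area A = πD²/4 = π(0.0128)²/4 = 0.0001287 m²; mean velocity V = Q/A = 7.99e-05/0.0001287 = 0.6209 m/s.
Reynolds number Re = ρVD/μ = 985 · 0.6209 · 0.0128 / 0.000531 = 1.474e+04.
Re > 4000 → turbulent. Relative roughness ε/D = 2e-06/0.0128 = 0.000156. Haaland: 1/√f = -1.8 log₁₀[(0.000156/3.7)^1.11 + 6.9/1.474e+04] = -1.8 log₁₀[1.39e-05 + 0.000468] = 5.971, so f = 0.02805.
Darcy-Weisbach: ΔP = f(L/D)(ρV²/2) = 0.02805·(64.5/0.0128)·(985·0.6209²/2) = 0.02805·5039·189.9 = 2.684e+04 Pa.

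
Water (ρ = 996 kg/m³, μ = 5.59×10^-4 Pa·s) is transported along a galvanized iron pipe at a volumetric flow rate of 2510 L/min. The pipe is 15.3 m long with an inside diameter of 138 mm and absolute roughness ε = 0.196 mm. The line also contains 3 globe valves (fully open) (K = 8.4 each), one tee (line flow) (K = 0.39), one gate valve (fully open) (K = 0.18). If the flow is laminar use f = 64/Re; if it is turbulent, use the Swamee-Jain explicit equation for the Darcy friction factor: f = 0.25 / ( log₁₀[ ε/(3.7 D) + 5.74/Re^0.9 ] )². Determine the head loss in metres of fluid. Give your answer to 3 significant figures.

h_f ≈ 11.2 m

Q = 2510 L/min = 2510/60000 = 0.04183 m³/s.
Cross-sectional area A = πD²/4 = π(0.138)²/4 = 0.01496 m²; mean velocity V = Q/A = 0.04183/0.01496 = 2.797 m/s.
Reynolds number Re = ρVD/μ = 996 · 2.797 · 0.138 / 0.000559 = 6.877e+05.
Re > 4000 → turbulent. Relative roughness ε/D = 0.000196/0.138 = 0.00142. Swamee-Jain: f = 0.25/(log₁₀[0.00142/3.7 + 5.74/6.877e+05^0.9])² = 0.25/(log₁₀[0.000384 + 3.2e-05])² = 0.25/(-3.381)² = 0.02187.
Total minor-loss coefficient ΣK = 3·8.4 + 1·0.39 + 1·0.18 = 25.8.
ΔP = [f·L/D + ΣK]·(ρV²/2) = [0.02187·15.3/0.138 + 25.8]·(996·2.797²/2) = [2.425 + 25.8]·3896 = 1.098e+05 Pa.
Head loss h_f = ΔP/(ρg) = 1.098e+05/(996·9.81) = 11.2 m.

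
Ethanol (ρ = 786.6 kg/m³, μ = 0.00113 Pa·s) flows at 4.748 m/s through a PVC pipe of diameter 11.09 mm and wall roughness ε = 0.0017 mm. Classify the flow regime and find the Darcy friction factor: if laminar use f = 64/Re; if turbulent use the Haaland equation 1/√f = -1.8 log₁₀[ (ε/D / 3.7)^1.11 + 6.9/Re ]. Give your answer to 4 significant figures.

Re = ρVD/μ = 786.6·4.748·0.01109/0.00113 = 3.665e+04.
Re > 4000 → turbulent. ε/D = 1.7e-06/0.01109 = 0.000153; Haaland: 1/√f = -1.8 log₁₀[1.37e-05 + 0.000188] = 6.651, so f = 0.02261.

f ≈ 0.02261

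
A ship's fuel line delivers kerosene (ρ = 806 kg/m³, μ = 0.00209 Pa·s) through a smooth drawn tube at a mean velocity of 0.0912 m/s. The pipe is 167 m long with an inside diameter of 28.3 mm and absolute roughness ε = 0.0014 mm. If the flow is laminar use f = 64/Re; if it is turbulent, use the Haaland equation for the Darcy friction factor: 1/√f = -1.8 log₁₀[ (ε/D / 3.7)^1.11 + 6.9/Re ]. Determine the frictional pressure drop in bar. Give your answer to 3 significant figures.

Reynolds number Re = ρVD/μ = 806 · 0.0912 · 0.0283 / 0.00209 = 995.3.
Re < 2300 → laminar flow, so f = 64/Re = 64/995.3 = 0.0643 (the turbulent correlation is not needed).
Darcy-Weisbach: ΔP = f(L/D)(ρV²/2) = 0.0643·(167/0.0283)·(806·0.0912²/2) = 0.0643·5901·3.352 = 1272 Pa.
ΔP = 1272 Pa = 0.0127 bar.

ΔP ≈ 0.0127 bar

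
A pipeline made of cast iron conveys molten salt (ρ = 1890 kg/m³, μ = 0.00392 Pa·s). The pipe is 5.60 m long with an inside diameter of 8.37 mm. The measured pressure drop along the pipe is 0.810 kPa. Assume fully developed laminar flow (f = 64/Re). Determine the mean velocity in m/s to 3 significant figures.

V ≈ 0.0808 m/s

For laminar flow, f = 64/Re with Re = ρVD/μ, so Darcy-Weisbach reduces to ΔP = 32μLV/D². Solving for V: V = ΔP·D²/(32μL) = 810·(0.00837)²/(32·0.00392·5.6) = 0.08078 m/s.
Check: Re = ρVD/μ = 1890·0.08078·0.00837/0.00392 = 326 < 2300, so the laminar assumption holds.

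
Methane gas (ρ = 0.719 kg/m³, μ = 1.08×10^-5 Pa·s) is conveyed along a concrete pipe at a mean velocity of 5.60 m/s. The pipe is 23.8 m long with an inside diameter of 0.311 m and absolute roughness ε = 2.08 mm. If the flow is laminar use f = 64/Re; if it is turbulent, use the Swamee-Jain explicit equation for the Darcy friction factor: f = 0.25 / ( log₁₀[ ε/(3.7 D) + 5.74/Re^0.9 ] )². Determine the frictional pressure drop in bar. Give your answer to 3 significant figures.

Reynolds number Re = ρVD/μ = 0.719 · 5.6 · 0.311 / 1.08e-05 = 1.159e+05.
Re > 4000 → turbulent. Relative roughness ε/D = 0.00208/0.311 = 0.00669. Swamee-Jain: f = 0.25/(log₁₀[0.00669/3.7 + 5.74/1.159e+05^0.9])² = 0.25/(log₁₀[0.00181 + 0.000159])² = 0.25/(-2.706)² = 0.03413.
Darcy-Weisbach: ΔP = f(L/D)(ρV²/2) = 0.03413·(23.8/0.311)·(0.719·5.6²/2) = 0.03413·76.53·11.27 = 29.45 Pa.
ΔP = 29.45 Pa = 2.94×10^-4 bar.

ΔP ≈ 2.94×10^-4 bar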